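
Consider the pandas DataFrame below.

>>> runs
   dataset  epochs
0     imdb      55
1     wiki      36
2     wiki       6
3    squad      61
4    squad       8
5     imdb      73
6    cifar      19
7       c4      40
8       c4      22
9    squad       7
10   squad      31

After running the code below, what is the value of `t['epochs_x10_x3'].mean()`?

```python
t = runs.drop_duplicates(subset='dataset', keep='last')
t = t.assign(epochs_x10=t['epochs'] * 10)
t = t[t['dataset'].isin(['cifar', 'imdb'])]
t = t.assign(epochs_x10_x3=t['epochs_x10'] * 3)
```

1380.0

drop duplicate dataset (keep=last):
   dataset  epochs
2     wiki       6
5     imdb      73
6    cifar      19
8       c4      22
10   squad      31
add column epochs_x10 = t['epochs'] * 10:
   dataset  epochs  epochs_x10
2     wiki       6          60
5     imdb      73         730
6    cifar      19         190
8       c4      22         220
10   squad      31         310
filter rows where dataset in ['cifar', 'imdb']:
  dataset  epochs  epochs_x10
5    imdb      73         730
6   cifar      19         190
add column epochs_x10_x3 = t['epochs_x10'] * 3:
  dataset  epochs  epochs_x10  epochs_x10_x3
5    imdb      73         730           2190
6   cifar      19         190            570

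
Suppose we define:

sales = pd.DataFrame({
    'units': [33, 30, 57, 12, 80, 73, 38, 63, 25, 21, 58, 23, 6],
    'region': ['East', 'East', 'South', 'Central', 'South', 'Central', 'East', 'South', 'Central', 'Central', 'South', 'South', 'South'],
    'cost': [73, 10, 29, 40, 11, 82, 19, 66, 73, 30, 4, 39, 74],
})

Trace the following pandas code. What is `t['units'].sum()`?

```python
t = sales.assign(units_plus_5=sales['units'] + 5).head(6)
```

285

add column units_plus_5 = sales['units'] + 5:
    units   region  cost  units_plus_5
0      33     East    73            38
1      30     East    10            35
2      57    South    29            62
3      12  Central    40            17
4      80    South    11            85
5      73  Central    82            78
6      38     East    19            43
7      63    South    66            68
8      25  Central    73            30
9      21  Central    30            26
10     58    South     4            63
11     23    South    39            28
12      6    South    74            11
take first 6 rows:
   units   region  cost  units_plus_5
0     33     East    73            38
1     30     East    10            35
2     57    South    29            62
3     12  Central    40            17
4     80    South    11            85
5     73  Central    82            78
So sum() = 285.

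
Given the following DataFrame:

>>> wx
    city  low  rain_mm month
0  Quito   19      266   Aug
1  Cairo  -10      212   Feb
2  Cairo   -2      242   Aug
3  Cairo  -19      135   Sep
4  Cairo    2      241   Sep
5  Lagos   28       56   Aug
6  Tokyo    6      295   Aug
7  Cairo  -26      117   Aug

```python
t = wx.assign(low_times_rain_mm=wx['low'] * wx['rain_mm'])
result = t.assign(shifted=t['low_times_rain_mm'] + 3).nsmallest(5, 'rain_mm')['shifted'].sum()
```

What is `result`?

add column low_times_rain_mm = wx['low'] * wx['rain_mm']:
    city  low  rain_mm month  low_times_rain_mm
0  Quito   19      266   Aug               5054
1  Cairo  -10      212   Feb              -2120
2  Cairo   -2      242   Aug               -484
3  Cairo  -19      135   Sep              -2565
4  Cairo    2      241   Sep                482
5  Lagos   28       56   Aug               1568
6  Tokyo    6      295   Aug               1770
7  Cairo  -26      117   Aug              -3042
add column shifted = t['low_times_rain_mm'] + 3:
    city  low  rain_mm month  low_times_rain_mm  shifted
0  Quito   19      266   Aug               5054     5057
1  Cairo  -10      212   Feb              -2120    -2117
2  Cairo   -2      242   Aug               -484     -481
3  Cairo  -19      135   Sep              -2565    -2562
4  Cairo    2      241   Sep                482      485
5  Lagos   28       56   Aug               1568     1571
6  Tokyo    6      295   Aug               1770     1773
7  Cairo  -26      117   Aug              -3042    -3039
take 5 rows with smallest rain_mm:
    city  low  rain_mm month  low_times_rain_mm  shifted
5  Lagos   28       56   Aug               1568     1571
7  Cairo  -26      117   Aug              -3042    -3039
3  Cairo  -19      135   Sep              -2565    -2562
1  Cairo  -10      212   Feb              -2120    -2117
4  Cairo    2      241   Sep                482      485

-5662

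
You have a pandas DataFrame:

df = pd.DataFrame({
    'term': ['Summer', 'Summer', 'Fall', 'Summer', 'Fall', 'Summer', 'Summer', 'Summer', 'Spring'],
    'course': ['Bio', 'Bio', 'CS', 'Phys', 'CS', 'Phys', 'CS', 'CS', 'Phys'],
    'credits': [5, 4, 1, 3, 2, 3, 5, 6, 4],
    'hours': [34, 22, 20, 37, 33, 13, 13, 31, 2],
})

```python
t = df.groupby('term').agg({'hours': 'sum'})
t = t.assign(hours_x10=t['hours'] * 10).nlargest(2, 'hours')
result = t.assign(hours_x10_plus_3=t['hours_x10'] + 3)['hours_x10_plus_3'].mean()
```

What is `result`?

group by term, sum of hours:
        hours
term         
Fall       53
Spring      2
Summer    150
add column hours_x10 = t['hours'] * 10:
        hours  hours_x10
term                    
Fall       53        530
Spring      2         20
Summer    150       1500
take 2 rows with largest hours:
        hours  hours_x10
term                    
Summer    150       1500
Fall       53        530
add column hours_x10_plus_3 = t['hours_x10'] + 3:
        hours  hours_x10  hours_x10_plus_3
term                                      
Summer    150       1500              1503
Fall       53        530               533
Hence 1018.0.

1018.0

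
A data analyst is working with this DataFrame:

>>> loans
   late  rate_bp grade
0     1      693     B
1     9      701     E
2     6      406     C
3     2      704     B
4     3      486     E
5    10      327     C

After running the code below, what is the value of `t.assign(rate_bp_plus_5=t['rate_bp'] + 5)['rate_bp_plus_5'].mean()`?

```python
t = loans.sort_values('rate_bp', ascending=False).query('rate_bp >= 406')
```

603.0

sort by rate_bp descending:
   late  rate_bp grade
3     2      704     B
1     9      701     E
0     1      693     B
4     3      486     E
2     6      406     C
5    10      327     C
filter rows where rate_bp >= 406:
   late  rate_bp grade
3     2      704     B
1     9      701     E
0     1      693     B
4     3      486     E
2     6      406     C
add column rate_bp_plus_5 = t['rate_bp'] + 5:
   late  rate_bp grade  rate_bp_plus_5
3     2      704     B             709
1     9      701     E             706
0     1      693     B             698
4     3      486     E             491
2     6      406     C             411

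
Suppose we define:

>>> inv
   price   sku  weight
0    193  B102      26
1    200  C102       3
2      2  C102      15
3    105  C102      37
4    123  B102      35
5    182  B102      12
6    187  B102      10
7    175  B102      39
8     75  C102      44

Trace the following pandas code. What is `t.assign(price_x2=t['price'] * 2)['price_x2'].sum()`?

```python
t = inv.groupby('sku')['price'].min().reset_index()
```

group by sku, min of price:
sku
B102    123
C102      2
Name: price, dtype: int64
reset_index():
    sku  price
0  B102    123
1  C102      2
add column price_x2 = t['price'] * 2:
    sku  price  price_x2
0  B102    123       246
1  C102      2         4
So sum() = 250.

250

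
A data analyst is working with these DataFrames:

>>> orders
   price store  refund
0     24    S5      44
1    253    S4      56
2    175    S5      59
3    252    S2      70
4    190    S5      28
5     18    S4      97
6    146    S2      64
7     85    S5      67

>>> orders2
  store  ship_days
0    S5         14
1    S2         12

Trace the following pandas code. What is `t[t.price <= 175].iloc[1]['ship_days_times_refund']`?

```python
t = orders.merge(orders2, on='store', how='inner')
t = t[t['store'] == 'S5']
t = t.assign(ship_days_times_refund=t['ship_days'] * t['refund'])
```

merge on 'store' (how='inner') → 6 rows:
   price store  refund  ship_days
0     24    S5      44         14
1    175    S5      59         14
2    252    S2      70         12
3    190    S5      28         14
4    146    S2      64         12
5     85    S5      67         14
filter rows where store == 'S5':
   price store  refund  ship_days
0     24    S5      44         14
1    175    S5      59         14
3    190    S5      28         14
5     85    S5      67         14
add column ship_days_times_refund = t['ship_days'] * t['refund']:
   price store  refund  ship_days  ship_days_times_refund
0     24    S5      44         14                     616
1    175    S5      59         14                     826
3    190    S5      28         14                     392
5     85    S5      67         14                     938
filter rows where price <= 175:
   price store  refund  ship_days  ship_days_times_refund
0     24    S5      44         14                     616
1    175    S5      59         14                     826
5     85    S5      67         14                     938
The value at position 1, column 'ship_days_times_refund' is 826.

826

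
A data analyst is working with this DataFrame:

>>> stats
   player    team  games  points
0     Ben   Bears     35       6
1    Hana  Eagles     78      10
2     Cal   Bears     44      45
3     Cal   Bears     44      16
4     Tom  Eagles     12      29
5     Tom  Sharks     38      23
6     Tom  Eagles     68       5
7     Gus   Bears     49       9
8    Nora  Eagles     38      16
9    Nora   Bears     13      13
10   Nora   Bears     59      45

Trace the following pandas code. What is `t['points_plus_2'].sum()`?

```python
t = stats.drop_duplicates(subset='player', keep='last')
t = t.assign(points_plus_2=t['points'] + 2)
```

103

drop duplicate player (keep=last):
   player    team  games  points
0     Ben   Bears     35       6
1    Hana  Eagles     78      10
3     Cal   Bears     44      16
6     Tom  Eagles     68       5
7     Gus   Bears     49       9
10   Nora   Bears     59      45
add column points_plus_2 = t['points'] + 2:
   player    team  games  points  points_plus_2
0     Ben   Bears     35       6              8
1    Hana  Eagles     78      10             12
3     Cal   Bears     44      16             18
6     Tom  Eagles     68       5              7
7     Gus   Bears     49       9             11
10   Nora   Bears     59      45             47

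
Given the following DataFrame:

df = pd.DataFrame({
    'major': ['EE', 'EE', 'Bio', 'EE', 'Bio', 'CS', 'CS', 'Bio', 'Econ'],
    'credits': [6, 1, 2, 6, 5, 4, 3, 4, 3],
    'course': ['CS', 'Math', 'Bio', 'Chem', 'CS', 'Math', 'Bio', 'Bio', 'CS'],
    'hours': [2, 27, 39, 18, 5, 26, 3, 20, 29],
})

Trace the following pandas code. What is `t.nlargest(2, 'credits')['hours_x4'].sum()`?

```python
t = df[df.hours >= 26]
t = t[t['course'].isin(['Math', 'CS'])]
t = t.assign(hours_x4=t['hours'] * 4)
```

filter rows where hours >= 26:
  major  credits course  hours
1    EE        1   Math     27
2   Bio        2    Bio     39
5    CS        4   Math     26
8  Econ        3     CS     29
filter rows where course in ['Math', 'CS']:
  major  credits course  hours
1    EE        1   Math     27
5    CS        4   Math     26
8  Econ        3     CS     29
add column hours_x4 = t['hours'] * 4:
  major  credits course  hours  hours_x4
1    EE        1   Math     27       108
5    CS        4   Math     26       104
8  Econ        3     CS     29       116
take 2 rows with largest credits:
  major  credits course  hours  hours_x4
5    CS        4   Math     26       104
8  Econ        3     CS     29       116

220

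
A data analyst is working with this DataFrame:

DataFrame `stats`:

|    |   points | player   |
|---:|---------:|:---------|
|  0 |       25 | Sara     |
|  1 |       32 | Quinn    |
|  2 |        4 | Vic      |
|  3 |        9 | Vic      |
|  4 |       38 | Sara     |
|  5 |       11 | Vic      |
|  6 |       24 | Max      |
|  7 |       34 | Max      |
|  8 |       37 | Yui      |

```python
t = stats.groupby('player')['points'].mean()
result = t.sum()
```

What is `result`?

group by player, mean of points:
player
Max      29.0
Quinn    32.0
Sara     31.5
Vic       8.0
Yui      37.0
Name: points, dtype: float64
So sum() = 137.5.

137.5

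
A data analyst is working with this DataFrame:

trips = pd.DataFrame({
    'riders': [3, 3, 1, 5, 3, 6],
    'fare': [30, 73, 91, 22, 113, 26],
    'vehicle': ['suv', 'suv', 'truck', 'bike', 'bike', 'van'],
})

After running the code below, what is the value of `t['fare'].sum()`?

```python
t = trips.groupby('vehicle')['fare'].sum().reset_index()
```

355

group by vehicle, sum of fare:
vehicle
bike     135
suv      103
truck     91
van       26
Name: fare, dtype: int64
reset_index():
  vehicle  fare
0    bike   135
1     suv   103
2   truck    91
3     van    26
Finally, sum of column 'fare' = 355.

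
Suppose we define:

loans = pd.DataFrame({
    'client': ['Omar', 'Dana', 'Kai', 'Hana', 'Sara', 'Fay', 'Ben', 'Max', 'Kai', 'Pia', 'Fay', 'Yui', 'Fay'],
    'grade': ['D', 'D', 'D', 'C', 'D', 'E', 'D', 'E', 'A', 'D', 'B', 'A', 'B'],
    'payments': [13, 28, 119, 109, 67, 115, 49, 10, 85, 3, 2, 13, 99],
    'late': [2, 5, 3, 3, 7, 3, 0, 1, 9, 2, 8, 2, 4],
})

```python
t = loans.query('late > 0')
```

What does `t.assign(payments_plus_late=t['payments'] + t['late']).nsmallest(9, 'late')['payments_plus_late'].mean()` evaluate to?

59.3333333333

filter rows where late > 0:
   client grade  payments  late
0    Omar     D        13     2
1    Dana     D        28     5
2     Kai     D       119     3
3    Hana     C       109     3
4    Sara     D        67     7
5     Fay     E       115     3
7     Max     E        10     1
8     Kai     A        85     9
9     Pia     D         3     2
10    Fay     B         2     8
11    Yui     A        13     2
12    Fay     B        99     4
add column payments_plus_late = t['payments'] + t['late']:
   client grade  payments  late  payments_plus_late
0    Omar     D        13     2                  15
1    Dana     D        28     5                  33
2     Kai     D       119     3                 122
3    Hana     C       109     3                 112
4    Sara     D        67     7                  74
5     Fay     E       115     3                 118
7     Max     E        10     1                  11
8     Kai     A        85     9                  94
9     Pia     D         3     2                   5
10    Fay     B         2     8                  10
11    Yui     A        13     2                  15
12    Fay     B        99     4                 103
take 9 rows with smallest late:
   client grade  payments  late  payments_plus_late
7     Max     E        10     1                  11
0    Omar     D        13     2                  15
9     Pia     D         3     2                   5
11    Yui     A        13     2                  15
2     Kai     D       119     3                 122
3    Hana     C       109     3                 112
5     Fay     E       115     3                 118
12    Fay     B        99     4                 103
1    Dana     D        28     5                  33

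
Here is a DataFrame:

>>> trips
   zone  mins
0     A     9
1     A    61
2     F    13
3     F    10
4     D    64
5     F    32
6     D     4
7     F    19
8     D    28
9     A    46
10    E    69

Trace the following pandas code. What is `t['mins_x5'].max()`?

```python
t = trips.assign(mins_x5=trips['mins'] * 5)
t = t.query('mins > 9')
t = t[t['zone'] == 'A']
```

305

add column mins_x5 = trips['mins'] * 5:
   zone  mins  mins_x5
0     A     9       45
1     A    61      305
2     F    13       65
3     F    10       50
4     D    64      320
5     F    32      160
6     D     4       20
7     F    19       95
8     D    28      140
9     A    46      230
10    E    69      345
filter rows where mins > 9:
   zone  mins  mins_x5
1     A    61      305
2     F    13       65
3     F    10       50
4     D    64      320
5     F    32      160
7     F    19       95
8     D    28      140
9     A    46      230
10    E    69      345
filter rows where zone == 'A':
  zone  mins  mins_x5
1    A    61      305
9    A    46      230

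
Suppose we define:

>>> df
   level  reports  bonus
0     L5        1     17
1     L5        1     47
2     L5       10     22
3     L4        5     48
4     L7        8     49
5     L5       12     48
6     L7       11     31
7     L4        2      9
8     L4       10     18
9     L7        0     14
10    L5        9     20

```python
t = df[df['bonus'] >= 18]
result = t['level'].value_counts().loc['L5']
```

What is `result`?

filter rows where bonus >= 18:
   level  reports  bonus
1     L5        1     47
2     L5       10     22
3     L4        5     48
4     L7        8     49
5     L5       12     48
6     L7       11     31
8     L4       10     18
10    L5        9     20
value_counts of level:
level
L5    4
L4    2
L7    2
Name: count, dtype: int64

4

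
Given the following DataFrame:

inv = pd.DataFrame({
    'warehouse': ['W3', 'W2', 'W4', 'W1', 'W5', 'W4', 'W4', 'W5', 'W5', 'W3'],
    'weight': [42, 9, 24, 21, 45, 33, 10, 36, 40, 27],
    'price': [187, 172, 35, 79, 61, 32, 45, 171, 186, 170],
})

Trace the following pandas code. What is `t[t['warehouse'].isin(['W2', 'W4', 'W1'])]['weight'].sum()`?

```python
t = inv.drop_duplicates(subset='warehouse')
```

54

drop duplicate warehouse (keep=first):
  warehouse  weight  price
0        W3      42    187
1        W2       9    172
2        W4      24     35
3        W1      21     79
4        W5      45     61
filter rows where warehouse in ['W2', 'W4', 'W1']:
  warehouse  weight  price
1        W2       9    172
2        W4      24     35
3        W1      21     79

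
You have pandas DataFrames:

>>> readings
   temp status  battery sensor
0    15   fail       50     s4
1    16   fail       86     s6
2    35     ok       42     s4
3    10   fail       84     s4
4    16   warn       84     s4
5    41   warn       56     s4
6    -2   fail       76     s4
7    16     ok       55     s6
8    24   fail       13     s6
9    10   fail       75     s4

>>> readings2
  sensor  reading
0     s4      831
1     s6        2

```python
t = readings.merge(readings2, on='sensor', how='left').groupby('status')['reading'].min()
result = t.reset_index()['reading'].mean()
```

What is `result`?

merge on 'sensor' (how='left') → 10 rows:
   temp status  battery sensor  reading
0    15   fail       50     s4      831
1    16   fail       86     s6        2
2    35     ok       42     s4      831
3    10   fail       84     s4      831
4    16   warn       84     s4      831
5    41   warn       56     s4      831
6    -2   fail       76     s4      831
7    16     ok       55     s6        2
8    24   fail       13     s6        2
9    10   fail       75     s4      831
group by status, min of reading:
status
fail      2
ok        2
warn    831
Name: reading, dtype: int64
reset_index():
  status  reading
0   fail        2
1     ok        2
2   warn      831

278.333333333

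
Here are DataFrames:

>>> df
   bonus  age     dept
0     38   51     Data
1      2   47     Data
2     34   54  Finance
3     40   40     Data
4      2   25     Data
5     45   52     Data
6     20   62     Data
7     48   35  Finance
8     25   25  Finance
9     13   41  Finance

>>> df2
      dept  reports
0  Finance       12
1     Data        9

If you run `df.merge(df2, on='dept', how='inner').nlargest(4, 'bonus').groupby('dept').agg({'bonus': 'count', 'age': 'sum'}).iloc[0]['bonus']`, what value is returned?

3

merge on 'dept' (how='inner') → 10 rows:
   bonus  age     dept  reports
0     38   51     Data        9
1      2   47     Data        9
2     34   54  Finance       12
3     40   40     Data        9
4      2   25     Data        9
5     45   52     Data        9
6     20   62     Data        9
7     48   35  Finance       12
8     25   25  Finance       12
9     13   41  Finance       12
take 4 rows with largest bonus:
   bonus  age     dept  reports
7     48   35  Finance       12
5     45   52     Data        9
3     40   40     Data        9
0     38   51     Data        9
group by dept: count(bonus), sum(age):
         bonus  age
dept               
Data         3  143
Finance      1   35
So iloc[0]['bonus'] = 3.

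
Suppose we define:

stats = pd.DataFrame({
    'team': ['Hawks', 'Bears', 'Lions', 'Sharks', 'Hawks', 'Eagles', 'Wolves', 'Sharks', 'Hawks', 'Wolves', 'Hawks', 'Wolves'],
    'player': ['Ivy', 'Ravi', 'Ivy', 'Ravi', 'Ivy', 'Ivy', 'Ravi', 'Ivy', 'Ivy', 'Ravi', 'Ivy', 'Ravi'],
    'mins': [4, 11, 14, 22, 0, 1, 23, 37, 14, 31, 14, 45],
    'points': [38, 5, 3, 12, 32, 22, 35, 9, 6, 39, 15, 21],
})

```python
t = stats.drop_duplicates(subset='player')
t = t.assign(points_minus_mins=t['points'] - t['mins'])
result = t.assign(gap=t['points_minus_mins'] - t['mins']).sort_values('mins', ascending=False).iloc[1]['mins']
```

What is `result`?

4

drop duplicate player (keep=first):
    team player  mins  points
0  Hawks    Ivy     4      38
1  Bears   Ravi    11       5
add column points_minus_mins = t['points'] - t['mins']:
    team player  mins  points  points_minus_mins
0  Hawks    Ivy     4      38                 34
1  Bears   Ravi    11       5                 -6
add column gap = t['points_minus_mins'] - t['mins']:
    team player  mins  points  points_minus_mins  gap
0  Hawks    Ivy     4      38                 34   30
1  Bears   Ravi    11       5                 -6  -17
sort by mins descending:
    team player  mins  points  points_minus_mins  gap
1  Bears   Ravi    11       5                 -6  -17
0  Hawks    Ivy     4      38                 34   30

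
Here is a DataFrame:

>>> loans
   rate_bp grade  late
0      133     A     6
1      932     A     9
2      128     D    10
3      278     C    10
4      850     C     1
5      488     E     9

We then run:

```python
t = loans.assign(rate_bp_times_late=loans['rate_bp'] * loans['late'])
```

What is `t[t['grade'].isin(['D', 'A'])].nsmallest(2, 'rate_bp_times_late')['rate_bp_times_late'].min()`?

798

add column rate_bp_times_late = loans['rate_bp'] * loans['late']:
   rate_bp grade  late  rate_bp_times_late
0      133     A     6                 798
1      932     A     9                8388
2      128     D    10                1280
3      278     C    10                2780
4      850     C     1                 850
5      488     E     9                4392
filter rows where grade in ['D', 'A']:
   rate_bp grade  late  rate_bp_times_late
0      133     A     6                 798
1      932     A     9                8388
2      128     D    10                1280
take 2 rows with smallest rate_bp_times_late:
   rate_bp grade  late  rate_bp_times_late
0      133     A     6                 798
2      128     D    10                1280
Taking the min of column 'rate_bp_times_late' gives 798.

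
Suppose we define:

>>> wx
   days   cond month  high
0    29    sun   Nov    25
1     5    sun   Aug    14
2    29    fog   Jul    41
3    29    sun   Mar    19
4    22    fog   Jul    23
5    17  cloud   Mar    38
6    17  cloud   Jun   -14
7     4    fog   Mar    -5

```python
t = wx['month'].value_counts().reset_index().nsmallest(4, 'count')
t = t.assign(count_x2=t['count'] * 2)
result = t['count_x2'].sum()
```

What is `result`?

10

value_counts of month:
month
Mar    3
Jul    2
Nov    1
Aug    1
Jun    1
Name: count, dtype: int64
reset_index():
  month  count
0   Mar      3
1   Jul      2
2   Nov      1
3   Aug      1
4   Jun      1
take 4 rows with smallest count:
  month  count
2   Nov      1
3   Aug      1
4   Jun      1
1   Jul      2
add column count_x2 = t['count'] * 2:
  month  count  count_x2
2   Nov      1         2
3   Aug      1         2
4   Jun      1         2
1   Jul      2         4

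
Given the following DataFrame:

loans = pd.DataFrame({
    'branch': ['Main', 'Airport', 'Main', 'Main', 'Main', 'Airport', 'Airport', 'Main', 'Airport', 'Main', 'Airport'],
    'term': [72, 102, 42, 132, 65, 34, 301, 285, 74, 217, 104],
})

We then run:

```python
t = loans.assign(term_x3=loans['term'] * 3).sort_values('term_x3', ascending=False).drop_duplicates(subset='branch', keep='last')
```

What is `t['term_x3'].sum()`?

add column term_x3 = loans['term'] * 3:
     branch  term  term_x3
0      Main    72      216
1   Airport   102      306
2      Main    42      126
3      Main   132      396
4      Main    65      195
5   Airport    34      102
6   Airport   301      903
7      Main   285      855
8   Airport    74      222
9      Main   217      651
10  Airport   104      312
sort by term_x3 descending:
     branch  term  term_x3
6   Airport   301      903
7      Main   285      855
9      Main   217      651
3      Main   132      396
10  Airport   104      312
1   Airport   102      306
8   Airport    74      222
0      Main    72      216
4      Main    65      195
2      Main    42      126
5   Airport    34      102
drop duplicate branch (keep=last):
    branch  term  term_x3
2     Main    42      126
5  Airport    34      102
Taking the sum of column 'term_x3' gives 228.

228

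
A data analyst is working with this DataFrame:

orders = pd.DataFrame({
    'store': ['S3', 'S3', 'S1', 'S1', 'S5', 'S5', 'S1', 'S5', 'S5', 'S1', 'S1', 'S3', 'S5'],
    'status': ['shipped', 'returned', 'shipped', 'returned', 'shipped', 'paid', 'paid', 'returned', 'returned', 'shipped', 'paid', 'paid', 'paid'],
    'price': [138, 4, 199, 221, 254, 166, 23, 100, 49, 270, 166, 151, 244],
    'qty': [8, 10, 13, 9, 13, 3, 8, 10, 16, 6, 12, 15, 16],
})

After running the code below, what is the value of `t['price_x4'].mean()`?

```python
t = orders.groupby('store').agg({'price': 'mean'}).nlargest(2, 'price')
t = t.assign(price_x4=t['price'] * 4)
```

676.8

group by store, mean of price:
            price
store            
S1     175.800000
S3      97.666667
S5     162.600000
take 2 rows with largest price:
       price
store       
S1     175.8
S5     162.6
add column price_x4 = t['price'] * 4:
       price  price_x4
store                 
S1     175.8     703.2
S5     162.6     650.4
Then the mean of column 'price_x4': 676.8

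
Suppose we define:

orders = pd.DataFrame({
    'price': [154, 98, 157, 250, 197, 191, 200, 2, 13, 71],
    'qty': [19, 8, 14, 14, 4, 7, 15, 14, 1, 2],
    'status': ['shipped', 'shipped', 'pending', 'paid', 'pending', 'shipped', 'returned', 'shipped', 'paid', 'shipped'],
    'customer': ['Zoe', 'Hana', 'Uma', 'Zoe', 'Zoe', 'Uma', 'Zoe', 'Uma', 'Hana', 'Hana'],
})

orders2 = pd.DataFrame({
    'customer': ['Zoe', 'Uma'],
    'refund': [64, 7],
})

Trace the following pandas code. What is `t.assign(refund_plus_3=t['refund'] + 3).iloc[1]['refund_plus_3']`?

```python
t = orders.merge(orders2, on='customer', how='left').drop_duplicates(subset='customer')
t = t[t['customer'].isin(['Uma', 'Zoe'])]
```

merge on 'customer' (how='left') → 10 rows:
   price  qty    status customer  refund
0    154   19   shipped      Zoe    64.0
1     98    8   shipped     Hana     NaN
2    157   14   pending      Uma     7.0
3    250   14      paid      Zoe    64.0
4    197    4   pending      Zoe    64.0
5    191    7   shipped      Uma     7.0
6    200   15  returned      Zoe    64.0
7      2   14   shipped      Uma     7.0
8     13    1      paid     Hana     NaN
9     71    2   shipped     Hana     NaN
drop duplicate customer (keep=first):
   price  qty   status customer  refund
0    154   19  shipped      Zoe    64.0
1     98    8  shipped     Hana     NaN
2    157   14  pending      Uma     7.0
filter rows where customer in ['Uma', 'Zoe']:
   price  qty   status customer  refund
0    154   19  shipped      Zoe    64.0
2    157   14  pending      Uma     7.0
add column refund_plus_3 = t['refund'] + 3:
   price  qty   status customer  refund  refund_plus_3
0    154   19  shipped      Zoe    64.0           67.0
2    157   14  pending      Uma     7.0           10.0
Hence 10.0.

10.0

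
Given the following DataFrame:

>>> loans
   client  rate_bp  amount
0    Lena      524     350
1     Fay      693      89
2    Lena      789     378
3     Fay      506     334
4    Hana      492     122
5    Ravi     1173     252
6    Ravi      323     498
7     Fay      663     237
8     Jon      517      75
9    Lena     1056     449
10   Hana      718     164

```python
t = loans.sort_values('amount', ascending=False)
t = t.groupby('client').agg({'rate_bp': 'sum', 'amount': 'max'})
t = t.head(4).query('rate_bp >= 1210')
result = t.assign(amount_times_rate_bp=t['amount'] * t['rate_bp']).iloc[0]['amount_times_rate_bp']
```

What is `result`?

sort by amount descending:
   client  rate_bp  amount
6    Ravi      323     498
9    Lena     1056     449
2    Lena      789     378
0    Lena      524     350
3     Fay      506     334
5    Ravi     1173     252
7     Fay      663     237
10   Hana      718     164
4    Hana      492     122
1     Fay      693      89
8     Jon      517      75
group by client: sum(rate_bp), max(amount):
        rate_bp  amount
client                 
Fay        1862     334
Hana       1210     164
Jon         517      75
Lena       2369     449
Ravi       1496     498
take first 4 rows:
        rate_bp  amount
client                 
Fay        1862     334
Hana       1210     164
Jon         517      75
Lena       2369     449
filter rows where rate_bp >= 1210:
        rate_bp  amount
client                 
Fay        1862     334
Hana       1210     164
Lena       2369     449
add column amount_times_rate_bp = t['amount'] * t['rate_bp']:
        rate_bp  amount  amount_times_rate_bp
client                                       
Fay        1862     334                621908
Hana       1210     164                198440
Lena       2369     449               1063681

621908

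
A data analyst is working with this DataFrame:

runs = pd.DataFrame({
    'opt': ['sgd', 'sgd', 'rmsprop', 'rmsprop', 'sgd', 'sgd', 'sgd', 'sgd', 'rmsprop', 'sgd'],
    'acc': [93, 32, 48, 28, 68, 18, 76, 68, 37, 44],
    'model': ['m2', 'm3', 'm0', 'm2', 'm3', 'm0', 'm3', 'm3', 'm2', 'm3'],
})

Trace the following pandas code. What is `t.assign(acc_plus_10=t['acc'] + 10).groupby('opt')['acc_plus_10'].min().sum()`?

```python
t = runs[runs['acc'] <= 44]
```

filter rows where acc <= 44:
       opt  acc model
1      sgd   32    m3
3  rmsprop   28    m2
5      sgd   18    m0
8  rmsprop   37    m2
9      sgd   44    m3
add column acc_plus_10 = t['acc'] + 10:
       opt  acc model  acc_plus_10
1      sgd   32    m3           42
3  rmsprop   28    m2           38
5      sgd   18    m0           28
8  rmsprop   37    m2           47
9      sgd   44    m3           54
group by opt, min of acc_plus_10:
opt
rmsprop    38
sgd        28
Name: acc_plus_10, dtype: int64

66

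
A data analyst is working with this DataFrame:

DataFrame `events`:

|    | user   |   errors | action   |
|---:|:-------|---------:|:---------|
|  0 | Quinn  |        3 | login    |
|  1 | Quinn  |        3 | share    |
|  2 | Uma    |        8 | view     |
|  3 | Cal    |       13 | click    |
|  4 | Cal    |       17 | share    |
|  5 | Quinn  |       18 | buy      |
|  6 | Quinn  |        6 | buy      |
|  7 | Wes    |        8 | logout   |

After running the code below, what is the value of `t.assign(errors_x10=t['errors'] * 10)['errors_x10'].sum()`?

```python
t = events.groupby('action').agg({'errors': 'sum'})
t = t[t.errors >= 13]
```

group by action, sum of errors:
        errors
action        
buy         24
click       13
login        3
logout       8
share       20
view         8
filter rows where errors >= 13:
        errors
action        
buy         24
click       13
share       20
add column errors_x10 = t['errors'] * 10:
        errors  errors_x10
action                    
buy         24         240
click       13         130
share       20         200

570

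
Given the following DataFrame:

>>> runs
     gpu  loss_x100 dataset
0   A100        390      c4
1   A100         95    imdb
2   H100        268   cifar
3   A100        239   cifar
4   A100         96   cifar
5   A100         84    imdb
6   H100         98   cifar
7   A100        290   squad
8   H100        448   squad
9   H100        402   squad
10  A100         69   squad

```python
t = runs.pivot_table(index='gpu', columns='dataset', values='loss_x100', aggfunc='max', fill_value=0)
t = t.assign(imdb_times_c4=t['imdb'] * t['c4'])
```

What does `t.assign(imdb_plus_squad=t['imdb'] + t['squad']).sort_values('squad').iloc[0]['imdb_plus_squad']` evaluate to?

385

pivot: rows=gpu, cols=dataset, max(loss_x100):
dataset   c4  cifar  imdb  squad
gpu                             
A100     390    239    95    290
H100       0    268     0    448
add column imdb_times_c4 = t['imdb'] * t['c4']:
dataset   c4  cifar  imdb  squad  imdb_times_c4
gpu                                            
A100     390    239    95    290          37050
H100       0    268     0    448              0
add column imdb_plus_squad = t['imdb'] + t['squad']:
dataset   c4  cifar  imdb  squad  imdb_times_c4  imdb_plus_squad
gpu                                                             
A100     390    239    95    290          37050              385
H100       0    268     0    448              0              448
sort by squad:
dataset   c4  cifar  imdb  squad  imdb_times_c4  imdb_plus_squad
gpu                                                             
A100     390    239    95    290          37050              385
H100       0    268     0    448              0              448
Hence 385.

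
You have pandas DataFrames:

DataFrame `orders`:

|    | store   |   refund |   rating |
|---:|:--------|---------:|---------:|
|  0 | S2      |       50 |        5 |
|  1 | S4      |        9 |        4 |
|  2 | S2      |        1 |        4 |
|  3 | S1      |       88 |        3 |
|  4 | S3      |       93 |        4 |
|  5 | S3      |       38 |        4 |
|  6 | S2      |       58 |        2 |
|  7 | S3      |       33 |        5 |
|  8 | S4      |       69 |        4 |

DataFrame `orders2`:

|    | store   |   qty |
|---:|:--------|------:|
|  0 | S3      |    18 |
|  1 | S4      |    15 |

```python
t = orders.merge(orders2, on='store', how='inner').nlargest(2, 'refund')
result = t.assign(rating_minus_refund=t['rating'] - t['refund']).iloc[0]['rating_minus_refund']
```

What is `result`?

merge on 'store' (how='inner') → 5 rows:
  store  refund  rating  qty
0    S4       9       4   15
1    S3      93       4   18
2    S3      38       4   18
3    S3      33       5   18
4    S4      69       4   15
take 2 rows with largest refund:
  store  refund  rating  qty
1    S3      93       4   18
4    S4      69       4   15
add column rating_minus_refund = t['rating'] - t['refund']:
  store  refund  rating  qty  rating_minus_refund
1    S3      93       4   18                  -89
4    S4      69       4   15                  -65
Then the value at position 0, column 'rating_minus_refund': -89

-89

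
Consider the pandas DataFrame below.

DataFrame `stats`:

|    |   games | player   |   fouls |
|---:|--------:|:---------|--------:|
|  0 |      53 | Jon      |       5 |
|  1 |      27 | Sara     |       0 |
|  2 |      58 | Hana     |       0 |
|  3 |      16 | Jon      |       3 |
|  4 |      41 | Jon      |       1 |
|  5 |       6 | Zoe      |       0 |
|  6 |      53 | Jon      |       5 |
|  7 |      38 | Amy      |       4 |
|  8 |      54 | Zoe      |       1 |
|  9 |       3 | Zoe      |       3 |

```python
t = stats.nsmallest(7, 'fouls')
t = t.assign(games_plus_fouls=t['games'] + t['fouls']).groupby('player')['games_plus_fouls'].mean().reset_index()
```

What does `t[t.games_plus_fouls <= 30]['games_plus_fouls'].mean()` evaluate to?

24.6666666667

take 7 rows with smallest fouls:
   games player  fouls
1     27   Sara      0
2     58   Hana      0
5      6    Zoe      0
4     41    Jon      1
8     54    Zoe      1
3     16    Jon      3
9      3    Zoe      3
add column games_plus_fouls = t['games'] + t['fouls']:
   games player  fouls  games_plus_fouls
1     27   Sara      0                27
2     58   Hana      0                58
5      6    Zoe      0                 6
4     41    Jon      1                42
8     54    Zoe      1                55
3     16    Jon      3                19
9      3    Zoe      3                 6
group by player, mean of games_plus_fouls:
player
Hana    58.000000
Jon     30.500000
Sara    27.000000
Zoe     22.333333
Name: games_plus_fouls, dtype: float64
reset_index():
  player  games_plus_fouls
0   Hana         58.000000
1    Jon         30.500000
2   Sara         27.000000
3    Zoe         22.333333
filter rows where games_plus_fouls <= 30:
  player  games_plus_fouls
2   Sara         27.000000
3    Zoe         22.333333
The mean of column 'games_plus_fouls' is 24.6666666667.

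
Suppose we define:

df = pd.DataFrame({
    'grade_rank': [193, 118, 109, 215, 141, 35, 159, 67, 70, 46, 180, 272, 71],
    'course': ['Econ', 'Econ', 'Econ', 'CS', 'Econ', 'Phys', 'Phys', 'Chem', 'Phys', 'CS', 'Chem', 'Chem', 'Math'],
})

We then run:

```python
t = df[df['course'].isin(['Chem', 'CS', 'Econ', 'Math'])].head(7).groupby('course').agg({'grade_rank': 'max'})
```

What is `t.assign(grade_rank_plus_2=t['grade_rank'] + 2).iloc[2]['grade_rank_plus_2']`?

195

filter rows where course in ['Chem', 'CS', 'Econ', 'Math']:
    grade_rank course
0          193   Econ
1          118   Econ
2          109   Econ
3          215     CS
4          141   Econ
7           67   Chem
9           46     CS
10         180   Chem
11         272   Chem
12          71   Math
take first 7 rows:
   grade_rank course
0         193   Econ
1         118   Econ
2         109   Econ
3         215     CS
4         141   Econ
7          67   Chem
9          46     CS
group by course, max of grade_rank:
        grade_rank
course            
CS             215
Chem            67
Econ           193
add column grade_rank_plus_2 = t['grade_rank'] + 2:
        grade_rank  grade_rank_plus_2
course                               
CS             215                217
Chem            67                 69
Econ           193                195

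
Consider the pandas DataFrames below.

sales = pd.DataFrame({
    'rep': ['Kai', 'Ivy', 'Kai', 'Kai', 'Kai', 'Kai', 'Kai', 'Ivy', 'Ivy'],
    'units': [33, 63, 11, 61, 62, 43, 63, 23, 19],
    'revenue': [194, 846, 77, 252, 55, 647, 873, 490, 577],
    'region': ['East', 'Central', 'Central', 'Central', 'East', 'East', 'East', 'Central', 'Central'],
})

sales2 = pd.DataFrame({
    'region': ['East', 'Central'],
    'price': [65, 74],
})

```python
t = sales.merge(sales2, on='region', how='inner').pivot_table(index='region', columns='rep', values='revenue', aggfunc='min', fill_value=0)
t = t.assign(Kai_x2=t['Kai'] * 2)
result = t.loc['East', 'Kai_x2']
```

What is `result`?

merge on 'region' (how='inner') → 9 rows:
   rep  units  revenue   region  price
0  Kai     33      194     East     65
1  Ivy     63      846  Central     74
2  Kai     11       77  Central     74
3  Kai     61      252  Central     74
4  Kai     62       55     East     65
5  Kai     43      647     East     65
6  Kai     63      873     East     65
7  Ivy     23      490  Central     74
8  Ivy     19      577  Central     74
pivot: rows=region, cols=rep, min(revenue):
rep      Ivy  Kai
region           
Central  490   77
East       0   55
add column Kai_x2 = t['Kai'] * 2:
rep      Ivy  Kai  Kai_x2
region                   
Central  490   77     154
East       0   55     110
Taking the value at row 'East', column 'Kai_x2' gives 110.

110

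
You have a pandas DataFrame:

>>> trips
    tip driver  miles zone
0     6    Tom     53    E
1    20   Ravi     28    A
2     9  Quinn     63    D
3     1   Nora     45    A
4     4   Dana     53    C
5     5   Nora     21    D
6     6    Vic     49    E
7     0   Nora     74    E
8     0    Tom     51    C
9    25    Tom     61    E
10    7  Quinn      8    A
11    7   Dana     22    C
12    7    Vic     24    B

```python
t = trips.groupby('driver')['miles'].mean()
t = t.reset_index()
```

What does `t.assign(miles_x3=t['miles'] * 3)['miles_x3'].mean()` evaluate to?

119.583333333

group by driver, mean of miles:
driver
Dana     37.500000
Nora     46.666667
Quinn    35.500000
Ravi     28.000000
Tom      55.000000
Vic      36.500000
Name: miles, dtype: float64
reset_index():
  driver      miles
0   Dana  37.500000
1   Nora  46.666667
2  Quinn  35.500000
3   Ravi  28.000000
4    Tom  55.000000
5    Vic  36.500000
add column miles_x3 = t['miles'] * 3:
  driver      miles  miles_x3
0   Dana  37.500000     112.5
1   Nora  46.666667     140.0
2  Quinn  35.500000     106.5
3   Ravi  28.000000      84.0
4    Tom  55.000000     165.0
5    Vic  36.500000     109.5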